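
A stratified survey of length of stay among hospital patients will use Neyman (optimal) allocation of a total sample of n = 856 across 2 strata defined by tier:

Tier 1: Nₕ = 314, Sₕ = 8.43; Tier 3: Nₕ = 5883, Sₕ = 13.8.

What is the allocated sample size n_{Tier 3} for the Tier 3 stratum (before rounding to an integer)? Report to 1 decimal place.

829.0

Neyman allocation: nₕ = n·NₕSₕ / Σⱼ NⱼSⱼ.
Σ NⱼSⱼ = 314·8.43 + 5883·13.8 = 83832.42.
n_{Tier 3} = 856·5883·13.8 / 83832.42 = 829.0.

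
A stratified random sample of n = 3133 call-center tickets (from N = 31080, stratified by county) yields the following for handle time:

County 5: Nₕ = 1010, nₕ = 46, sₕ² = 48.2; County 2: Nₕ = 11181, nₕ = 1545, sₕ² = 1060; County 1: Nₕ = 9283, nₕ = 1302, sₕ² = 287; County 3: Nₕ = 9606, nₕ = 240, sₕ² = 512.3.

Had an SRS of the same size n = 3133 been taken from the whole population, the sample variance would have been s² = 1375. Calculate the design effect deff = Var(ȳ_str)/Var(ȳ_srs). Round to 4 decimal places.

Var(ȳ_str) = Σ Wₕ²(1−fₕ)sₕ²/nₕ with Wₕ = Nₕ/31080:
  County 5: (1010/31080)²·(1−46/1010)·48.2/46 = 0.00105615
  County 2: (11181/31080)²·(1−1545/11181)·1060/1545 = 0.076523143
  County 1: (9283/31080)²·(1−1302/9283)·287/1302 = 0.016906533
  County 3: (9606/31080)²·(1−240/9606)·512.3/240 = 0.1988144
  → Var(ȳ_str) = 0.29330023.
Var(ȳ_srs) = (1 − 3133/31080)·1375/3133 = 0.39463581.
deff = 0.29330023 / 0.39463581 = 0.7432.

0.7432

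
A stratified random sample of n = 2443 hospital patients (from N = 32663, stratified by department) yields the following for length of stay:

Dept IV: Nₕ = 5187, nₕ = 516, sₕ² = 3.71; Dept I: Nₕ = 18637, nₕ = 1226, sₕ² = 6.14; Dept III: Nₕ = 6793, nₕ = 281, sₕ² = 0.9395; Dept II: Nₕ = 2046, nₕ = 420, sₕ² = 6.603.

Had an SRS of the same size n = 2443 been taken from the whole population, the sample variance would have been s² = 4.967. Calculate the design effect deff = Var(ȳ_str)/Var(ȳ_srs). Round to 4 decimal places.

Var(ȳ_str) = Σ Wₕ²(1−fₕ)sₕ²/nₕ with Wₕ = Nₕ/32663:
  Dept IV: (5187/32663)²·(1−516/5187)·3.71/516 = 1.6328195 × 10^-4
  Dept I: (18637/32663)²·(1−1226/18637)·6.14/1226 = 0.00152323
  Dept III: (6793/32663)²·(1−281/6793)·0.9395/281 = 1.3862908 × 10^-4
  Dept II: (2046/32663)²·(1−420/2046)·6.603/420 = 4.9023694 × 10^-5
  → Var(ȳ_str) = 0.0018741647.
Var(ȳ_srs) = (1 − 2443/32663)·4.967/2443 = 0.0018810879.
deff = 0.0018741647 / 0.0018810879 = 0.9963.

0.9963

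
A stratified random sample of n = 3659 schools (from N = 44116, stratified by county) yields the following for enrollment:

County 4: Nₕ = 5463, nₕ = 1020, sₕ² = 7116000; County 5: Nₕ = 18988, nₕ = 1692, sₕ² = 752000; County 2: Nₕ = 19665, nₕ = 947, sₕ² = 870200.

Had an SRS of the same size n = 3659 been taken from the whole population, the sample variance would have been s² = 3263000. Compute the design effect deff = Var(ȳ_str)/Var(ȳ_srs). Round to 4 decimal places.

0.4106

Var(ȳ_str) = Σ Wₕ²(1−fₕ)sₕ²/nₕ with Wₕ = Nₕ/44116:
  County 4: (5463/44116)²·(1−1020/5463)·7116000/1020 = 87.006365
  County 5: (18988/44116)²·(1−1692/18988)·752000/1692 = 74.998077
  County 2: (19665/44116)²·(1−947/19665)·870200/947 = 173.79218
  → Var(ȳ_str) = 335.79662.
Var(ȳ_srs) = (1 − 3659/44116)·3263000/3659 = 817.80961.
deff = 335.79662 / 817.80961 = 0.4106.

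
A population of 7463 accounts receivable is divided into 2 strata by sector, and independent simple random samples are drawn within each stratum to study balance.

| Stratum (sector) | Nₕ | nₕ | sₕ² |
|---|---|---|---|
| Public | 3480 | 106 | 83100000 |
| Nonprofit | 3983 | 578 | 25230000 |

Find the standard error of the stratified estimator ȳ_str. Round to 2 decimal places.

419.40

Var(ȳ_str) = Σₕ Wₕ²(1 − fₕ)sₕ²/nₕ with Wₕ = Nₕ/N, N = 7463.
Public: Wₕ = 0.46630042; term = 0.46630042²·(1 − 0.03045977)·83100000/106 = 165269.46.
Nonprofit: Wₕ = 0.53369958; term = 0.53369958²·(1 − 0.14511675)·25230000/578 = 10628.94.
Sum = 175898.4.
SE = √(175898.4) = 419.40.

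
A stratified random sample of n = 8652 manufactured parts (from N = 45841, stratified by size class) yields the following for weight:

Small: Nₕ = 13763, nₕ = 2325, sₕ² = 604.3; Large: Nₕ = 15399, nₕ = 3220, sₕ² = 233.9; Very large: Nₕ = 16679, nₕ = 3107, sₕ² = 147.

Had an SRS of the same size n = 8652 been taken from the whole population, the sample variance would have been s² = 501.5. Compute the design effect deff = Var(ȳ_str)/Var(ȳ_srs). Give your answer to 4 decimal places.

Var(ȳ_str) = Σ Wₕ²(1−fₕ)sₕ²/nₕ with Wₕ = Nₕ/45841:
  Small: (13763/45841)²·(1−2325/13763)·604.3/2325 = 0.019470839
  Large: (15399/45841)²·(1−3220/15399)·233.9/3220 = 0.0064829151
  Very large: (16679/45841)²·(1−3107/16679)·147/3107 = 0.0050966144
  → Var(ȳ_str) = 0.031050369.
Var(ȳ_srs) = (1 − 8652/45841)·501.5/8652 = 0.047023488.
deff = 0.031050369 / 0.047023488 = 0.6603.

0.6603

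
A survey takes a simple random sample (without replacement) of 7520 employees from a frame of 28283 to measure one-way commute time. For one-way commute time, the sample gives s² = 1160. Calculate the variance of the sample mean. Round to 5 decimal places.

Under SRS without replacement, Var(ȳ) = (1 − f)·s²/n with f = n/N = 7520/28283 = 0.26588410.
Var(ȳ) = (1 − 0.26588410)·1160/7520 = 0.73411590·0.15425532 = 0.11324128.

0.11324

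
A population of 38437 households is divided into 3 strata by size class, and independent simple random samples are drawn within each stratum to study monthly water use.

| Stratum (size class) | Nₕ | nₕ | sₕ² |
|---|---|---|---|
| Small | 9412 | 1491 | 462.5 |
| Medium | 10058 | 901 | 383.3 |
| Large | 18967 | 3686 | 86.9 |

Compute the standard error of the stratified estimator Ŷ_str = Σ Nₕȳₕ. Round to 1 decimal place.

8315.1

Var(Ŷ_str) = Σₕ Nₕ²(1 − fₕ)sₕ²/nₕ.
Small: 9412²·(1 − 1491/9412)·462.5/1491 = 2.3125761 × 10^7.
Medium: 10058²·(1 − 901/10058)·383.3/901 = 3.9181303 × 10^7.
Large: 18967²·(1 − 3686/18967)·86.9/3686 = 6.8330542 × 10^6.
Sum = 6.9140118 × 10^7.
SE = √(6.9140118 × 10^7) = 8315.1.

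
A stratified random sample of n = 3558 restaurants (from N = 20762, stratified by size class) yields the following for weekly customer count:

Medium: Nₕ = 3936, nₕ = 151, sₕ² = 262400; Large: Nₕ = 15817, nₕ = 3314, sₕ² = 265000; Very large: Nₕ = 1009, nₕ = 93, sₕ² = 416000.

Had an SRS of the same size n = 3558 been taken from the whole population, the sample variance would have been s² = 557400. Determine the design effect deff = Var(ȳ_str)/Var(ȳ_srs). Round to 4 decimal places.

0.8191

Var(ȳ_str) = Σ Wₕ²(1−fₕ)sₕ²/nₕ with Wₕ = Nₕ/20762:
  Medium: (3936/20762)²·(1−151/3936)·262400/151 = 60.057809
  Large: (15817/20762)²·(1−3314/15817)·265000/3314 = 36.685407
  Very large: (1009/20762)²·(1−93/1009)·416000/93 = 9.5908842
  → Var(ȳ_str) = 106.3341.
Var(ȳ_srs) = (1 − 3558/20762)·557400/3558 = 129.81392.
deff = 106.3341 / 129.81392 = 0.8191.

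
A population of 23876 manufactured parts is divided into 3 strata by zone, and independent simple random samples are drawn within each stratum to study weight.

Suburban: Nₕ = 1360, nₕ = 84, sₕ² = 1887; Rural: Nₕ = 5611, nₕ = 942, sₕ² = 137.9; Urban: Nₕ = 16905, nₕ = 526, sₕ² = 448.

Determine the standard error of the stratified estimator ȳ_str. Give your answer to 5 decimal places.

0.69914

Var(ȳ_str) = Σₕ Wₕ²(1 − fₕ)sₕ²/nₕ with Wₕ = Nₕ/N, N = 23876.
Suburban: Wₕ = 0.05696096; term = 0.05696096²·(1 − 0.06176471)·1887/84 = 0.068384717.
Rural: Wₕ = 0.23500586; term = 0.23500586²·(1 − 0.16788451)·137.9/942 = 0.0067275102.
Urban: Wₕ = 0.70803317; term = 0.70803317²·(1 − 0.03111505)·448/526 = 0.41368682.
Sum = 0.48879905.
SE = √(0.48879905) = 0.69914.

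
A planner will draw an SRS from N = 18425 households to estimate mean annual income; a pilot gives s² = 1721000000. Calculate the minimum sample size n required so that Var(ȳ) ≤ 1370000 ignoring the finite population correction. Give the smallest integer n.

1257

Without fpc, n₀ = s²/D = 1721000000/1370000 = 1256.2044.
Rounding up, n = 1257.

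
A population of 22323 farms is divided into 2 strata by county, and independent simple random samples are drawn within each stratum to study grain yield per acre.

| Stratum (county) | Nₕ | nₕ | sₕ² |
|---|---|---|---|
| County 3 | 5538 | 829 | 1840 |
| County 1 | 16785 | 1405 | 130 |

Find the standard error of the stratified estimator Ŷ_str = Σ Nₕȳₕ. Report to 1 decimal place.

9042.6

Var(Ŷ_str) = Σₕ Nₕ²(1 − fₕ)sₕ²/nₕ.
County 3: 5538²·(1 − 829/5538)·1840/829 = 5.7882187 × 10^7.
County 1: 16785²·(1 − 1405/16785)·130/1405 = 2.388607 × 10^7.
Sum = 8.1768257 × 10^7.
SE = √(8.1768257 × 10^7) = 9042.6.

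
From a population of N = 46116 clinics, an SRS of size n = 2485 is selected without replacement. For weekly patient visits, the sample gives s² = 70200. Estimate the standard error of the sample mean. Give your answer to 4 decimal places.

Under SRS without replacement, Var(ȳ) = (1 − f)·s²/n with f = n/N = 2485/46116 = 0.05388585.
Var(ȳ) = (1 − 0.05388585)·70200/2485 = 0.94611415·28.249497 = 26.727249.
SE(ȳ) = √(26.727249) = 5.1698.

5.1698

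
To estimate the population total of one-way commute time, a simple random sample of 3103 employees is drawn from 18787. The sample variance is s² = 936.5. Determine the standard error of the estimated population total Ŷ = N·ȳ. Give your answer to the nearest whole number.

Var(Ŷ) = N²·Var(ȳ) = N²·(1 − n/N)·s²/n.
f = 3103/18787 = 0.16516740; Var(ȳ) = 0.83483260·936.5/3103 = 0.25195641.
Var(Ŷ) = 18787² · 0.25195641 = 8.892836 × 10^7.
SE(Ŷ) = √(8.892836 × 10^7) = 9430.

9430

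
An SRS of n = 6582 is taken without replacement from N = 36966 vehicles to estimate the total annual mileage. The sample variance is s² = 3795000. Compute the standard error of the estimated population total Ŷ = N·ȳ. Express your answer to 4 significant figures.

804700

Var(Ŷ) = N²·Var(ȳ) = N²·(1 − n/N)·s²/n.
f = 6582/36966 = 0.17805551; Var(ȳ) = 0.82194449·3795000/6582 = 473.91056.
Var(Ŷ) = 36966² · 473.91056 = 6.4759175 × 10^11.
SE(Ŷ) = √(6.4759175 × 10^11) = 804700.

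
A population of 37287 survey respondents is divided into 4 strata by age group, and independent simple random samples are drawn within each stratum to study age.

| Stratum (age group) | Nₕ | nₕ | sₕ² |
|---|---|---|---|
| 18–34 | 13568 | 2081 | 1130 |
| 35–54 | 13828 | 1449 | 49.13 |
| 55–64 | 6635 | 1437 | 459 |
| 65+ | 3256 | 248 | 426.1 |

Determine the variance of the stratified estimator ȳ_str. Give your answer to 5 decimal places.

0.08507

Var(ȳ_str) = Σₕ Wₕ²(1 − fₕ)sₕ²/nₕ with Wₕ = Nₕ/N, N = 37287.
18–34: Wₕ = 0.36388017; term = 0.36388017²·(1 − 0.15337559)·1130/2081 = 0.06087149.
35–54: Wₕ = 0.37085311; term = 0.37085311²·(1 − 0.10478739)·49.13/1449 = 0.0041745381.
55–64: Wₕ = 0.17794406; term = 0.17794406²·(1 − 0.21657875)·459/1437 = 0.0079235214.
65+: Wₕ = 0.08732266; term = 0.08732266²·(1 − 0.07616708)·426.1/248 = 0.012103395.
Sum = 0.085072945.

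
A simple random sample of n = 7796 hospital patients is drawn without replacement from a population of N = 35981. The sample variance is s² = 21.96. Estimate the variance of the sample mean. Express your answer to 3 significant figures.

Under SRS without replacement, Var(ȳ) = (1 − f)·s²/n with f = n/N = 7796/35981 = 0.21666991.
Var(ȳ) = (1 − 0.21666991)·21.96/7796 = 0.78333009·0.0028168291 = 0.002206507.

0.00221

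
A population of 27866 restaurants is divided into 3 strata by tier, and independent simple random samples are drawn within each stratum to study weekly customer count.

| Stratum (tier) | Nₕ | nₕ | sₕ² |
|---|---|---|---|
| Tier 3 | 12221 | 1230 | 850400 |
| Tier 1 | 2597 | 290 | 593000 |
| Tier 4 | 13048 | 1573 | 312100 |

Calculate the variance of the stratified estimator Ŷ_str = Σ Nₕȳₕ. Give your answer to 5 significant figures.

1.3483 × 10^11

Var(Ŷ_str) = Σₕ Nₕ²(1 − fₕ)sₕ²/nₕ.
Tier 3: 12221²·(1 − 1230/12221)·850400/1230 = 9.2867145 × 10^10.
Tier 1: 2597²·(1 − 290/2597)·593000/290 = 1.2251133 × 10^10.
Tier 4: 13048²·(1 − 1573/13048)·312100/1573 = 2.9707198 × 10^10.
Sum = 1.3482548 × 10^11.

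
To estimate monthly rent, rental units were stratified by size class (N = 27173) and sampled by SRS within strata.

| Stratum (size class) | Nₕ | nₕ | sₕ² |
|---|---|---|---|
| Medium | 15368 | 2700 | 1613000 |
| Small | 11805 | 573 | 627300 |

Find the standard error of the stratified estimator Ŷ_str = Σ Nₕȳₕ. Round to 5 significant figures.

Var(Ŷ_str) = Σₕ Nₕ²(1 − fₕ)sₕ²/nₕ.
Medium: 15368²·(1 − 2700/15368)·1613000/2700 = 1.1630436 × 10^11.
Small: 11805²·(1 − 573/11805)·627300/573 = 1.4515893 × 10^11.
Sum = 2.6146329 × 10^11.
SE = √(2.6146329 × 10^11) = 511330.

511330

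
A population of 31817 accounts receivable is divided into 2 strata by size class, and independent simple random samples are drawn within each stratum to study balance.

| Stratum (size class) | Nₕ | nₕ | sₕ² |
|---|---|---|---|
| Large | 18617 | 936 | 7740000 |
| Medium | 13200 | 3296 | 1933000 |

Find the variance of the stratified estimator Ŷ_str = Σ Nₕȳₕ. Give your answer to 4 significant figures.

2.799 × 10^12

Var(Ŷ_str) = Σₕ Nₕ²(1 − fₕ)sₕ²/nₕ.
Large: 18617²·(1 − 936/18617)·7740000/936 = 2.7219593 × 10^12.
Medium: 13200²·(1 − 3296/13200)·1933000/3296 = 7.6670662 × 10^10.
Sum = 2.79863 × 10^12.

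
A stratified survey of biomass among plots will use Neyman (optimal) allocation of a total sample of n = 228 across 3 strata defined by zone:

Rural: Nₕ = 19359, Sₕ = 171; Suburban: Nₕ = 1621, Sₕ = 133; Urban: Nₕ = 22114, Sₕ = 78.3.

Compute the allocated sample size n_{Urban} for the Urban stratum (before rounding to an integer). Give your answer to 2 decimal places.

75.09

Neyman allocation: nₕ = n·NₕSₕ / Σⱼ NⱼSⱼ.
Σ NⱼSⱼ = 19359·171 + 1621·133 + 22114·78.3 = 5.2575082 × 10^6.
n_{Urban} = 228·22114·78.3 / (5.2575082 × 10^6) = 75.09.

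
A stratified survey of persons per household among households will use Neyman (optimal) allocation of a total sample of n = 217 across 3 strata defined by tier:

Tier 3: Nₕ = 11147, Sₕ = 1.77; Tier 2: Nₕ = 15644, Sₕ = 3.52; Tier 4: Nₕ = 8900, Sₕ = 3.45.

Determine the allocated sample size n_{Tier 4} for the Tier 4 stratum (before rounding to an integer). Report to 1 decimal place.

Neyman allocation: nₕ = n·NₕSₕ / Σⱼ NⱼSⱼ.
Σ NⱼSⱼ = 11147·1.77 + 15644·3.52 + 8900·3.45 = 105502.07.
n_{Tier 4} = 217·8900·3.45 / 105502.07 = 63.2.

63.2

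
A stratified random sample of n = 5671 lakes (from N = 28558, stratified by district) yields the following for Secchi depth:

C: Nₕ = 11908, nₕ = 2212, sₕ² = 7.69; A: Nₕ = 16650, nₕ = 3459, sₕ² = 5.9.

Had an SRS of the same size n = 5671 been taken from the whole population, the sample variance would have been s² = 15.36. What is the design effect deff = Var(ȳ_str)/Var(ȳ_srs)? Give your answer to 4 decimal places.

0.4384

Var(ȳ_str) = Σ Wₕ²(1−fₕ)sₕ²/nₕ with Wₕ = Nₕ/28558:
  C: (11908/28558)²·(1−2212/11908)·7.69/2212 = 4.9217219 × 10^-4
  A: (16650/28558)²·(1−3459/16650)·5.9/3459 = 4.5934377 × 10^-4
  → Var(ȳ_str) = 9.5151596 × 10^-4.
Var(ȳ_srs) = (1 − 5671/28558)·15.36/5671 = 0.0021706642.
deff = (9.5151596 × 10^-4) / 0.0021706642 = 0.4384.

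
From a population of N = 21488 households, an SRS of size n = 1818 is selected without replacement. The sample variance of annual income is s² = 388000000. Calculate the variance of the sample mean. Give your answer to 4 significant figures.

Under SRS without replacement, Var(ȳ) = (1 − f)·s²/n with f = n/N = 1818/21488 = 0.08460536.
Var(ȳ) = (1 − 0.08460536)·388000000/1818 = 0.91539464·213421.34 = 195364.75.

195400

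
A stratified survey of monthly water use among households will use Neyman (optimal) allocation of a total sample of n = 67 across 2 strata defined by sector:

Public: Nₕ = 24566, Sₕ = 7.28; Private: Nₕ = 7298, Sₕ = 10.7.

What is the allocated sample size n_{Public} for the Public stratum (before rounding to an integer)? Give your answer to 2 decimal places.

46.64

Neyman allocation: nₕ = n·NₕSₕ / Σⱼ NⱼSⱼ.
Σ NⱼSⱼ = 24566·7.28 + 7298·10.7 = 256929.08.
n_{Public} = 67·24566·7.28 / 256929.08 = 46.64.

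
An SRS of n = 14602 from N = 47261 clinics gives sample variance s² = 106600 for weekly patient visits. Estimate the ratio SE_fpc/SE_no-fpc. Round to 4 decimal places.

0.8313

f = n/N = 14602/47261 = 0.30896511.
SE_no-fpc = √(s²/n) = 2.7019197; SE_fpc = √((1−f)s²/n) = 2.2460655.
Ratio = √(1−f) = 0.83128508.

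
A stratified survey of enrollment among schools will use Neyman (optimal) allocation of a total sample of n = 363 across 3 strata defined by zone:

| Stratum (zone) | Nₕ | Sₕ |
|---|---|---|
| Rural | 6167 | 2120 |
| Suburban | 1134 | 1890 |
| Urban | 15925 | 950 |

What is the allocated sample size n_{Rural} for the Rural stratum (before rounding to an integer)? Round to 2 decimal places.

Neyman allocation: nₕ = n·NₕSₕ / Σⱼ NⱼSⱼ.
Σ NⱼSⱼ = 6167·2120 + 1134·1890 + 15925·950 = 3.034605 × 10^7.
n_{Rural} = 363·6167·2120 / (3.034605 × 10^7) = 156.39.

156.39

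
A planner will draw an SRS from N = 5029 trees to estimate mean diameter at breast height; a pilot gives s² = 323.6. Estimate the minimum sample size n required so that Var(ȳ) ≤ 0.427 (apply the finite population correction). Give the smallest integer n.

659

Without fpc, n₀ = s²/D = 323.6/0.427 = 757.8454.
With fpc, (1 − n/N)·s²/n ≤ D requires n ≥ n₀/(1 + n₀/N) = 757.8454/(1 + 757.8454/5029) = 658.5979.
Rounding up, n = 659.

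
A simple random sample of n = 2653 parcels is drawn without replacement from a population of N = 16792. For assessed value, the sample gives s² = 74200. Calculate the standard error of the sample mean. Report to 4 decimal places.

4.8528

Under SRS without replacement, Var(ȳ) = (1 − f)·s²/n with f = n/N = 2653/16792 = 0.15799190.
Var(ȳ) = (1 − 0.15799190)·74200/2653 = 0.84200810·27.968338 = 23.549567.
SE(ȳ) = √(23.549567) = 4.8528.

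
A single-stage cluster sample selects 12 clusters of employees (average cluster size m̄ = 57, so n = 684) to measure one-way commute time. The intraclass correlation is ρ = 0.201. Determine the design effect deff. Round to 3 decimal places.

deff = 1 + (57 − 1)·0.201 = 1 + 11.256 = 12.256.

12.256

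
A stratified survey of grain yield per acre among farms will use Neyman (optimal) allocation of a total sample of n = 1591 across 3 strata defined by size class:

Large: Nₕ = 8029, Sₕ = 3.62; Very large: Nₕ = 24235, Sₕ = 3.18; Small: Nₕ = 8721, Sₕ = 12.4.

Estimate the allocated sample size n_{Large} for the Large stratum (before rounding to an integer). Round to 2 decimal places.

215.81

Neyman allocation: nₕ = n·NₕSₕ / Σⱼ NⱼSⱼ.
Σ NⱼSⱼ = 8029·3.62 + 24235·3.18 + 8721·12.4 = 214272.68.
n_{Large} = 1591·8029·3.62 / 214272.68 = 215.81.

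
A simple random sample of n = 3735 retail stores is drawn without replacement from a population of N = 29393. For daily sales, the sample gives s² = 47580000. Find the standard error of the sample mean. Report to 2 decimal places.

Under SRS without replacement, Var(ȳ) = (1 − f)·s²/n with f = n/N = 3735/29393 = 0.12707107.
Var(ȳ) = (1 − 0.12707107)·47580000/3735 = 0.87292893·12738.956 = 11120.203.
SE(ȳ) = √(11120.203) = 105.45.

105.45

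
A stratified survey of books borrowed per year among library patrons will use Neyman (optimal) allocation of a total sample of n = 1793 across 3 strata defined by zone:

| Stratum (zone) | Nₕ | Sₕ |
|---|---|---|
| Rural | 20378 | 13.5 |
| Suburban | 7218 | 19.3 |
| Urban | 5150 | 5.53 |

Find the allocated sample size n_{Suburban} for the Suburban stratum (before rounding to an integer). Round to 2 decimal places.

Neyman allocation: nₕ = n·NₕSₕ / Σⱼ NⱼSⱼ.
Σ NⱼSⱼ = 20378·13.5 + 7218·19.3 + 5150·5.53 = 442889.9.
n_{Suburban} = 1793·7218·19.3 / 442889.9 = 563.97.

563.97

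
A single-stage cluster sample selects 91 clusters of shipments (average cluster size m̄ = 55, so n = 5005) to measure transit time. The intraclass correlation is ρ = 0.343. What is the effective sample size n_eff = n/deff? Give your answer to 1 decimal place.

256.4

deff = 1 + (55 − 1)·0.343 = 1 + 18.522 = 19.522.
n_eff = 5005 / 19.522 = 256.4.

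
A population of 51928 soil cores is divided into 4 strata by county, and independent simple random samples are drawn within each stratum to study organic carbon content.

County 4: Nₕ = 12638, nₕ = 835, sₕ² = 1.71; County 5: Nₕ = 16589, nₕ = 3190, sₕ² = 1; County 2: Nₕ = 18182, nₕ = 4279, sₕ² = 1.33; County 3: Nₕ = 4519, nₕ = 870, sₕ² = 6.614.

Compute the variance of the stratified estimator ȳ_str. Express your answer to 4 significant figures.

Var(ȳ_str) = Σₕ Wₕ²(1 − fₕ)sₕ²/nₕ with Wₕ = Nₕ/N, N = 51928.
County 4: Wₕ = 0.24337544; term = 0.24337544²·(1 − 0.06607058)·1.71/835 = 1.1328625 × 10^-4.
County 5: Wₕ = 0.31946156; term = 0.31946156²·(1 − 0.19229610)·1/3190 = 2.5840369 × 10^-5.
County 2: Wₕ = 0.35013865; term = 0.35013865²·(1 − 0.23534265)·1.33/4279 = 2.9137772 × 10^-5.
County 3: Wₕ = 0.08702434; term = 0.08702434²·(1 − 0.19252047)·6.614/870 = 4.6489829 × 10^-5.
Sum = 2.1475422 × 10^-4.

2.148 × 10^-4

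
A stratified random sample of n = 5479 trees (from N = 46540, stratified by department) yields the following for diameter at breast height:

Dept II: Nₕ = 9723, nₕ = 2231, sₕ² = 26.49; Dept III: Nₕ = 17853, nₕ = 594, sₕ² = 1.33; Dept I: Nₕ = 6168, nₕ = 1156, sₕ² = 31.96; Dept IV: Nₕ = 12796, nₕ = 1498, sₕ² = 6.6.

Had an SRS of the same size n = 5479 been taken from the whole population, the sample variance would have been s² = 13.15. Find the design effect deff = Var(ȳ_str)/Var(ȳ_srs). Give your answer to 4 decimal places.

0.6642

Var(ȳ_str) = Σ Wₕ²(1−fₕ)sₕ²/nₕ with Wₕ = Nₕ/46540:
  Dept II: (9723/46540)²·(1−2231/9723)·26.49/2231 = 3.9932609 × 10^-4
  Dept III: (17853/46540)²·(1−594/17853)·1.33/594 = 3.1852188 × 10^-4
  Dept I: (6168/46540)²·(1−1156/6168)·31.96/1156 = 3.9459503 × 10^-4
  Dept IV: (12796/46540)²·(1−1498/12796)·6.6/1498 = 2.9407301 × 10^-4
  → Var(ȳ_str) = 0.001406516.
Var(ȳ_srs) = (1 − 5479/46540)·13.15/5479 = 0.0021175204.
deff = 0.001406516 / 0.0021175204 = 0.6642.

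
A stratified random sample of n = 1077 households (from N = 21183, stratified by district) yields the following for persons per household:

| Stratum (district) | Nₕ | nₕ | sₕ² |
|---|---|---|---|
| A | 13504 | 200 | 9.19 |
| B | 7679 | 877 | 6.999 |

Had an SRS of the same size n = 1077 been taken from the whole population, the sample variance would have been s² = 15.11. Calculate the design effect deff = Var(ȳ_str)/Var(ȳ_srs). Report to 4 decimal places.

1.4513

Var(ȳ_str) = Σ Wₕ²(1−fₕ)sₕ²/nₕ with Wₕ = Nₕ/21183:
  A: (13504/21183)²·(1−200/13504)·9.19/200 = 0.018397349
  B: (7679/21183)²·(1−877/7679)·6.999/877 = 9.289723 × 10^-4
  → Var(ȳ_str) = 0.019326321.
Var(ȳ_srs) = (1 − 1077/21183)·15.11/1077 = 0.013316404.
deff = 0.019326321 / 0.013316404 = 1.4513.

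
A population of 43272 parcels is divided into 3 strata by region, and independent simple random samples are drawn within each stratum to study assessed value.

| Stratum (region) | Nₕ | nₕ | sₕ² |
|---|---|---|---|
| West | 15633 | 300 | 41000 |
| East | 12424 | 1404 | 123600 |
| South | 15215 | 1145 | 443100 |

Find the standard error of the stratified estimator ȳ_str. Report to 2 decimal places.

8.26

Var(ȳ_str) = Σₕ Wₕ²(1 − fₕ)sₕ²/nₕ with Wₕ = Nₕ/N, N = 43272.
West: Wₕ = 0.36127288; term = 0.36127288²·(1 − 0.01919017)·41000/300 = 17.495168.
East: Wₕ = 0.28711407; term = 0.28711407²·(1 − 0.11300708)·123600/1404 = 6.4369549.
South: Wₕ = 0.35161305; term = 0.35161305²·(1 − 0.07525468)·443100/1145 = 44.243388.
Sum = 68.175511.
SE = √(68.175511) = 8.26.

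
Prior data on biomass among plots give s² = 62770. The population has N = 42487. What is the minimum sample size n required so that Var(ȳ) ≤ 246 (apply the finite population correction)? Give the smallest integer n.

Without fpc, n₀ = s²/D = 62770/246 = 255.1626.
With fpc, (1 − n/N)·s²/n ≤ D requires n ≥ n₀/(1 + n₀/N) = 255.1626/(1 + 255.1626/42487) = 253.6393.
Rounding up, n = 254.

254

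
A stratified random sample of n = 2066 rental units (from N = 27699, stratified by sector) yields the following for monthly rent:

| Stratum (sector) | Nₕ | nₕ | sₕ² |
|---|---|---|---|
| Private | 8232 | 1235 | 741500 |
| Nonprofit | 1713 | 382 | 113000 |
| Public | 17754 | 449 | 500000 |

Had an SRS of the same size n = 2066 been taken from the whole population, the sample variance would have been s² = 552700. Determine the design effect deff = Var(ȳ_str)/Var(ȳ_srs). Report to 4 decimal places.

Var(ȳ_str) = Σ Wₕ²(1−fₕ)sₕ²/nₕ with Wₕ = Nₕ/27699:
  Private: (8232/27699)²·(1−1235/8232)·741500/1235 = 45.074742
  Nonprofit: (1713/27699)²·(1−382/1713)·113000/382 = 0.87906769
  Public: (17754/27699)²·(1−449/17754)·500000/449 = 445.92652
  → Var(ȳ_str) = 491.88033.
Var(ȳ_srs) = (1 − 2066/27699)·552700/2066 = 247.56799.
deff = 491.88033 / 247.56799 = 1.9868.

1.9868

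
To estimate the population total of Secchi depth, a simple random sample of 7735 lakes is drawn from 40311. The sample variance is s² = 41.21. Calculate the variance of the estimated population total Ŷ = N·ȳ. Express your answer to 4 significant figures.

6.996 × 10^6

Var(Ŷ) = N²·Var(ȳ) = N²·(1 − n/N)·s²/n.
f = 7735/40311 = 0.19188311; Var(ȳ) = 0.80811689·41.21/7735 = 0.0043054295.
Var(Ŷ) = 40311² · 0.0043054295 = 6.9962227 × 10^6.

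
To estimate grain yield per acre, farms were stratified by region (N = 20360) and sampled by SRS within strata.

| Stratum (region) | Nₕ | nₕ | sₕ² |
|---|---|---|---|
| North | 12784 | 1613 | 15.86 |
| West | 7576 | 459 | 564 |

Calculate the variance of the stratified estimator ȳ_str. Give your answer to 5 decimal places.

0.16321

Var(ȳ_str) = Σₕ Wₕ²(1 − fₕ)sₕ²/nₕ with Wₕ = Nₕ/N, N = 20360.
North: Wₕ = 0.62789784; term = 0.62789784²·(1 − 0.12617334)·15.86/1613 = 0.0033874437.
West: Wₕ = 0.37210216; term = 0.37210216²·(1 − 0.06058606)·564/459 = 0.15982614.
Sum = 0.16321358.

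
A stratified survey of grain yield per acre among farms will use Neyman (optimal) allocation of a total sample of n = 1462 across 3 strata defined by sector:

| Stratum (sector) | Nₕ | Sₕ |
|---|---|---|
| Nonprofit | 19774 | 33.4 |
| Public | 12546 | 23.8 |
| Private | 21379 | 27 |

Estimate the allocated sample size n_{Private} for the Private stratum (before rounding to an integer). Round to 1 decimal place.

549.3

Neyman allocation: nₕ = n·NₕSₕ / Σⱼ NⱼSⱼ.
Σ NⱼSⱼ = 19774·33.4 + 12546·23.8 + 21379·27 = 1.5362794 × 10^6.
n_{Private} = 1462·21379·27 / (1.5362794 × 10^6) = 549.3.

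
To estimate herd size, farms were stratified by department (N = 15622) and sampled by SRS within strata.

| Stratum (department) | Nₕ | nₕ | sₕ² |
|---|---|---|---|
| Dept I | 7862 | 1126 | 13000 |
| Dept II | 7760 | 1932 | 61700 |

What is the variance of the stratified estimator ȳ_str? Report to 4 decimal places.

8.4235

Var(ȳ_str) = Σₕ Wₕ²(1 − fₕ)sₕ²/nₕ with Wₕ = Nₕ/N, N = 15622.
Dept I: Wₕ = 0.50326463; term = 0.50326463²·(1 − 0.14322055)·13000/1126 = 2.5053408.
Dept II: Wₕ = 0.49673537; term = 0.49673537²·(1 − 0.24896907)·61700/1932 = 5.918151.
Sum = 8.4234918.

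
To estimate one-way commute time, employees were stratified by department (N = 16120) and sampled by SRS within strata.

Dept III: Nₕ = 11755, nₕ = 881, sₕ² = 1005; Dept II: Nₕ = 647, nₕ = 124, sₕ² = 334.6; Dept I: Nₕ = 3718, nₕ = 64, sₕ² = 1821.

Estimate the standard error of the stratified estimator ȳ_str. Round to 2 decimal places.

Var(ȳ_str) = Σₕ Wₕ²(1 − fₕ)sₕ²/nₕ with Wₕ = Nₕ/N, N = 16120.
Dept III: Wₕ = 0.72921836; term = 0.72921836²·(1 − 0.07494683)·1005/881 = 0.56114105.
Dept II: Wₕ = 0.04013648; term = 0.04013648²·(1 − 0.19165379)·334.6/124 = 0.0035138251.
Dept I: Wₕ = 0.23064516; term = 0.23064516²·(1 − 0.01721356)·1821/64 = 1.4875714.
Sum = 2.0522263.
SE = √(2.0522263) = 1.43.

1.43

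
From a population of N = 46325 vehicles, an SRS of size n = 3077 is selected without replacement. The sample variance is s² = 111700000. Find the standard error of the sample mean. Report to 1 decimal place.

184.1

Under SRS without replacement, Var(ȳ) = (1 − f)·s²/n with f = n/N = 3077/46325 = 0.06642202.
Var(ȳ) = (1 − 0.06642202)·111700000/3077 = 0.93357798·36301.592 = 33890.367.
SE(ȳ) = √(33890.367) = 184.1.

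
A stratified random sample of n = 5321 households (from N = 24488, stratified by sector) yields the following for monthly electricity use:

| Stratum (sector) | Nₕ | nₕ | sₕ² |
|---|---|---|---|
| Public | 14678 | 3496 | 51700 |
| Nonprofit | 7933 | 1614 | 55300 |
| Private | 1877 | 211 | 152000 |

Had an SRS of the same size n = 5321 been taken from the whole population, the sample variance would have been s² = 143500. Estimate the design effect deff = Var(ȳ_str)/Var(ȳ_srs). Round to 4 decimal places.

0.5054

Var(ȳ_str) = Σ Wₕ²(1−fₕ)sₕ²/nₕ with Wₕ = Nₕ/24488:
  Public: (14678/24488)²·(1−3496/14678)·51700/3496 = 4.0476118
  Nonprofit: (7933/24488)²·(1−1614/7933)·55300/1614 = 2.8641831
  Private: (1877/24488)²·(1−211/1877)·152000/211 = 3.7565897
  → Var(ȳ_str) = 10.668385.
Var(ȳ_srs) = (1 − 5321/24488)·143500/5321 = 21.108602.
deff = 10.668385 / 21.108602 = 0.5054.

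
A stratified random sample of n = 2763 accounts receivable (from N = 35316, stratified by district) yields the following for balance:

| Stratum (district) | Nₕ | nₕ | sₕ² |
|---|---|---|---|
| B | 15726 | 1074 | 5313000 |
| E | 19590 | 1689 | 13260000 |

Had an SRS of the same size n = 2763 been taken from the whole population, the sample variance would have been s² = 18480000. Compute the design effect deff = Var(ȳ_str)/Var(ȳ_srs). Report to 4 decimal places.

Var(ȳ_str) = Σ Wₕ²(1−fₕ)sₕ²/nₕ with Wₕ = Nₕ/35316:
  B: (15726/35316)²·(1−1074/15726)·5313000/1074 = 913.91899
  E: (19590/35316)²·(1−1689/19590)·13260000/1689 = 2207.4079
  → Var(ȳ_str) = 3121.3269.
Var(ȳ_srs) = (1 − 2763/35316)·18480000/2763 = 6165.1066.
deff = 3121.3269 / 6165.1066 = 0.5063.

0.5063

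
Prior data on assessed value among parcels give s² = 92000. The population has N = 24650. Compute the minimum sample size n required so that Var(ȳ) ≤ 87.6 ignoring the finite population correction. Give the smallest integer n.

Without fpc, n₀ = s²/D = 92000/87.6 = 1050.2283.
Rounding up, n = 1051.

1051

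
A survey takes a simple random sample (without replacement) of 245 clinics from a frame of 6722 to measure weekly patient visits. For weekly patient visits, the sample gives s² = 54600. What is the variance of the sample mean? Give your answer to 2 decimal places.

Under SRS without replacement, Var(ȳ) = (1 − f)·s²/n with f = n/N = 245/6722 = 0.03644749.
Var(ȳ) = (1 − 0.03644749)·54600/245 = 0.96355251·222.85714 = 214.73456.

214.73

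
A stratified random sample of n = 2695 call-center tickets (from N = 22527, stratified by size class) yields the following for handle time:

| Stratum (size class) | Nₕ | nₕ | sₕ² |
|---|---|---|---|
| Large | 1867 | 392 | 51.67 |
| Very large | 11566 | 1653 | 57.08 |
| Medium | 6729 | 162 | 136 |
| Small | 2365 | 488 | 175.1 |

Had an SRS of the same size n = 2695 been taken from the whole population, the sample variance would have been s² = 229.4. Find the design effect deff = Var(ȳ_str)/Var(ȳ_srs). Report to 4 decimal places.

Var(ȳ_str) = Σ Wₕ²(1−fₕ)sₕ²/nₕ with Wₕ = Nₕ/22527:
  Large: (1867/22527)²·(1−392/1867)·51.67/392 = 7.1528977 × 10^-4
  Very large: (11566/22527)²·(1−1653/11566)·57.08/1653 = 0.0078017618
  Medium: (6729/22527)²·(1−162/6729)·136/162 = 0.073102919
  Small: (2365/22527)²·(1−488/2365)·175.1/488 = 0.0031387377
  → Var(ȳ_str) = 0.084758708.
Var(ȳ_srs) = (1 − 2695/22527)·229.4/2695 = 0.074937258.
deff = 0.084758708 / 0.074937258 = 1.1311.

1.1311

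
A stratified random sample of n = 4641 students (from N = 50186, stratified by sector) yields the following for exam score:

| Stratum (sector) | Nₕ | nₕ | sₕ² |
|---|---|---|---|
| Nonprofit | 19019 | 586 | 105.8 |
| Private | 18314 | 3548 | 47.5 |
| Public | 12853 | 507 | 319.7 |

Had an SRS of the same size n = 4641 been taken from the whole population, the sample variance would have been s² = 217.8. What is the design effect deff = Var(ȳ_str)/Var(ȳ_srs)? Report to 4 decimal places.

Var(ȳ_str) = Σ Wₕ²(1−fₕ)sₕ²/nₕ with Wₕ = Nₕ/50186:
  Nonprofit: (19019/50186)²·(1−586/19019)·105.8/586 = 0.025130816
  Private: (18314/50186)²·(1−3548/18314)·47.5/3548 = 0.0014374439
  Public: (12853/50186)²·(1−507/12853)·319.7/507 = 0.039728328
  → Var(ȳ_str) = 0.066296588.
Var(ȳ_srs) = (1 − 4641/50186)·217.8/4641 = 0.042589685.
deff = 0.066296588 / 0.042589685 = 1.5566.

1.5566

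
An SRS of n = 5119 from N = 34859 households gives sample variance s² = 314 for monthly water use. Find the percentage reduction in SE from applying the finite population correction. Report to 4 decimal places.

f = n/N = 5119/34859 = 0.14684873.
SE_no-fpc = √(s²/n) = 0.24766935; SE_fpc = √((1−f)s²/n) = 0.22876273.
Ratio = √(1−f) = 0.92366188. Reduction = 100·(1 − 0.92366188) = 7.6338%.

7.6338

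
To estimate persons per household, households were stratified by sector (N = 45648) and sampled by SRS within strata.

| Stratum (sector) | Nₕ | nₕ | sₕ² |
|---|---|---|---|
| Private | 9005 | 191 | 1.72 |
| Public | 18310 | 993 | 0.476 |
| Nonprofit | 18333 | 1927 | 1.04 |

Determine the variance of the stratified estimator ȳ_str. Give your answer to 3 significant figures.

Var(ȳ_str) = Σₕ Wₕ²(1 − fₕ)sₕ²/nₕ with Wₕ = Nₕ/N, N = 45648.
Private: Wₕ = 0.19727042; term = 0.19727042²·(1 − 0.02121044)·1.72/191 = 3.4301123 × 10^-4.
Public: Wₕ = 0.40111286; term = 0.40111286²·(1 − 0.05423266)·0.476/993 = 7.2941585 × 10^-5.
Nonprofit: Wₕ = 0.40161672; term = 0.40161672²·(1 − 0.10511100)·1.04/1927 = 7.7901238 × 10^-5.
Sum = 4.9385405 × 10^-4.

4.94 × 10^-4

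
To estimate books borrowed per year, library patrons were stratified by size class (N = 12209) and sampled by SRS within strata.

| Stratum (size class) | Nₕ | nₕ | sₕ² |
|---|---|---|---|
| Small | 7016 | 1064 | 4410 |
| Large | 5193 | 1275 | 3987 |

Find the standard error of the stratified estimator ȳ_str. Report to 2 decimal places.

1.26

Var(ȳ_str) = Σₕ Wₕ²(1 − fₕ)sₕ²/nₕ with Wₕ = Nₕ/N, N = 12209.
Small: Wₕ = 0.57465804; term = 0.57465804²·(1 − 0.15165336)·4410/1064 = 1.1611525.
Large: Wₕ = 0.42534196; term = 0.42534196²·(1 − 0.24552282)·3987/1275 = 0.42683362.
Sum = 1.5879861.
SE = √(1.5879861) = 1.26.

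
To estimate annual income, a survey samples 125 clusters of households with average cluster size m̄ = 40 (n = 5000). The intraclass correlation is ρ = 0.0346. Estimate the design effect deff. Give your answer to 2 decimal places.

deff = 1 + (40 − 1)·0.0346 = 1 + 1.3494 = 2.3494.

2.35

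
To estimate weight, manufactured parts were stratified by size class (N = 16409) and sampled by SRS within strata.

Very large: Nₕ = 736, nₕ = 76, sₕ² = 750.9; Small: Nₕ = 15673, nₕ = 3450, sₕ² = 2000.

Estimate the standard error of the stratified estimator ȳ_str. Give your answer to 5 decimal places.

Var(ȳ_str) = Σₕ Wₕ²(1 − fₕ)sₕ²/nₕ with Wₕ = Nₕ/N, N = 16409.
Very large: Wₕ = 0.04485343; term = 0.04485343²·(1 − 0.10326087)·750.9/76 = 0.017824856.
Small: Wₕ = 0.95514657; term = 0.95514657²·(1 − 0.22012378)·2000/3450 = 0.41245504.
Sum = 0.4302799.
SE = √(0.4302799) = 0.65596.

0.65596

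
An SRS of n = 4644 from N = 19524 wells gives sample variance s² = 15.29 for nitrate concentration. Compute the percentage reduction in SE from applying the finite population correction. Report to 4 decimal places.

12.6994

f = n/N = 4644/19524 = 0.23786109.
SE_no-fpc = √(s²/n) = 0.057379616; SE_fpc = √((1−f)s²/n) = 0.05009273.
Ratio = √(1−f) = 0.87300567. Reduction = 100·(1 − 0.87300567) = 12.6994%.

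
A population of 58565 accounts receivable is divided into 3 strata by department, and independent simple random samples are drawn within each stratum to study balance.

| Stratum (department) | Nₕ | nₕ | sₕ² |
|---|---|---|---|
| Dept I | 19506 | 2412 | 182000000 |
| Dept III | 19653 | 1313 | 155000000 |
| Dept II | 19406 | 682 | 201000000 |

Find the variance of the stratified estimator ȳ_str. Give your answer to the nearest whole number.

50964

Var(ȳ_str) = Σₕ Wₕ²(1 − fₕ)sₕ²/nₕ with Wₕ = Nₕ/N, N = 58565.
Dept I: Wₕ = 0.33306582; term = 0.33306582²·(1 − 0.12365426)·182000000/2412 = 7335.4998.
Dept III: Wₕ = 0.33557586; term = 0.33557586²·(1 − 0.06680914)·155000000/1313 = 12405.631.
Dept II: Wₕ = 0.33135832; term = 0.33135832²·(1 − 0.03514377)·201000000/682 = 31222.671.
Sum = 50963.802.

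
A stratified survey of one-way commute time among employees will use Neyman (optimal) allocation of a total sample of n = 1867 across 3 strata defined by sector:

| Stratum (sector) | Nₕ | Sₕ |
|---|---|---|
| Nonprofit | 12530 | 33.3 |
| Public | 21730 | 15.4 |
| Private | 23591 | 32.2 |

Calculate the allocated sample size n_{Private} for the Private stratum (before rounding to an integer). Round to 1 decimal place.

Neyman allocation: nₕ = n·NₕSₕ / Σⱼ NⱼSⱼ.
Σ NⱼSⱼ = 12530·33.3 + 21730·15.4 + 23591·32.2 = 1.5115212 × 10^6.
n_{Private} = 1867·23591·32.2 / (1.5115212 × 10^6) = 938.3.

938.3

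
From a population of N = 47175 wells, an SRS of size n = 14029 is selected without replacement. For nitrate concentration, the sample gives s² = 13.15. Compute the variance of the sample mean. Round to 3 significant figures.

Under SRS without replacement, Var(ȳ) = (1 − f)·s²/n with f = n/N = 14029/47175 = 0.29738209.
Var(ȳ) = (1 − 0.29738209)·13.15/14029 = 0.70261791·9.3734407 × 10^-4 = 6.5859474 × 10^-4.

6.59 × 10^-4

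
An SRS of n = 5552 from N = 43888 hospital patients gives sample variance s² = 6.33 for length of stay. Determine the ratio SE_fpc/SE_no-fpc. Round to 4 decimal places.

f = n/N = 5552/43888 = 0.12650383.
SE_no-fpc = √(s²/n) = 0.033765806; SE_fpc = √((1−f)s²/n) = 0.031557866.
Ratio = √(1−f) = 0.93461017.

0.9346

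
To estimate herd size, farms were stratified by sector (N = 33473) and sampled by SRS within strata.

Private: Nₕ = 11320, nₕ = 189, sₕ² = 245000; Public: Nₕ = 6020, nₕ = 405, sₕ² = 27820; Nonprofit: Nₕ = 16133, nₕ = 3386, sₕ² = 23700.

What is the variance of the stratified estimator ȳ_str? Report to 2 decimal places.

Var(ȳ_str) = Σₕ Wₕ²(1 − fₕ)sₕ²/nₕ with Wₕ = Nₕ/N, N = 33473.
Private: Wₕ = 0.33818301; term = 0.33818301²·(1 − 0.01669611)·245000/189 = 145.77922.
Public: Wₕ = 0.17984644; term = 0.17984644²·(1 − 0.06727575)·27820/405 = 2.0723308.
Nonprofit: Wₕ = 0.48197054; term = 0.48197054²·(1 − 0.20988037)·23700/3386 = 1.2846808.
Sum = 149.13623.

149.14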